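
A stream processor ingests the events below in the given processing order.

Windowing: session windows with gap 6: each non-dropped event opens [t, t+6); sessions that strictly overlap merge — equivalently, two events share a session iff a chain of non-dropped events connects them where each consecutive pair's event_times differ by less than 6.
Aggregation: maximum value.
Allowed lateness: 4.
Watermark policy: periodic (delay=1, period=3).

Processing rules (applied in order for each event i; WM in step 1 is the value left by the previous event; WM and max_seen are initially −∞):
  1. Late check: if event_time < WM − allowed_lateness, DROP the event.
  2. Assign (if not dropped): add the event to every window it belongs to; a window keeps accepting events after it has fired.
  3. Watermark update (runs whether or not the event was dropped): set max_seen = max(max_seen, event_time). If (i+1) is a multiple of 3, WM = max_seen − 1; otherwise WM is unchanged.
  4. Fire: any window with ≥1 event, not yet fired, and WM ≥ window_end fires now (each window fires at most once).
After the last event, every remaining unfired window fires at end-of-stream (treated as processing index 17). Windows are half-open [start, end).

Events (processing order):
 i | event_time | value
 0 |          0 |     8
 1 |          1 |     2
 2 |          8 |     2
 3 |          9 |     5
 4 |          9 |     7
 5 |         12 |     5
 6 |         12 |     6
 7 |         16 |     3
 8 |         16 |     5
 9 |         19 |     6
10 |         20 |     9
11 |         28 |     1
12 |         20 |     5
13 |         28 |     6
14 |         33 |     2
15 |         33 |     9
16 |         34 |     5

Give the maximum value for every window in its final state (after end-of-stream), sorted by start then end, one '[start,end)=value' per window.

i=0 t=0 v=8: → [0,6); WM=−∞
i=1 t=1 v=2: → [0,7); WM=−∞
i=2 t=8 v=2: → [8,14); WM=7
i=3 t=9 v=5: → [8,15); WM=7
i=4 t=9 v=7: → [8,15); WM=7
i=5 t=12 v=5: → [8,18); WM=11
i=6 t=12 v=6: → [8,18); WM=11
i=7 t=16 v=3: → [8,22); WM=11
i=8 t=16 v=5: → [8,22); WM=15
i=9 t=19 v=6: → [8,25); WM=15
i=10 t=20 v=9: → [8,26); WM=15
i=11 t=28 v=1: → [28,34); WM=27
i=12 t=20 v=5: DROP (t<27-4); WM=27
i=13 t=28 v=6: → [28,34); WM=27
i=14 t=33 v=2: → [28,39); WM=32
i=15 t=33 v=9: → [28,39); WM=32
i=16 t=34 v=5: → [28,40); WM=32

[0,7)=8 [8,26)=9 [28,40)=9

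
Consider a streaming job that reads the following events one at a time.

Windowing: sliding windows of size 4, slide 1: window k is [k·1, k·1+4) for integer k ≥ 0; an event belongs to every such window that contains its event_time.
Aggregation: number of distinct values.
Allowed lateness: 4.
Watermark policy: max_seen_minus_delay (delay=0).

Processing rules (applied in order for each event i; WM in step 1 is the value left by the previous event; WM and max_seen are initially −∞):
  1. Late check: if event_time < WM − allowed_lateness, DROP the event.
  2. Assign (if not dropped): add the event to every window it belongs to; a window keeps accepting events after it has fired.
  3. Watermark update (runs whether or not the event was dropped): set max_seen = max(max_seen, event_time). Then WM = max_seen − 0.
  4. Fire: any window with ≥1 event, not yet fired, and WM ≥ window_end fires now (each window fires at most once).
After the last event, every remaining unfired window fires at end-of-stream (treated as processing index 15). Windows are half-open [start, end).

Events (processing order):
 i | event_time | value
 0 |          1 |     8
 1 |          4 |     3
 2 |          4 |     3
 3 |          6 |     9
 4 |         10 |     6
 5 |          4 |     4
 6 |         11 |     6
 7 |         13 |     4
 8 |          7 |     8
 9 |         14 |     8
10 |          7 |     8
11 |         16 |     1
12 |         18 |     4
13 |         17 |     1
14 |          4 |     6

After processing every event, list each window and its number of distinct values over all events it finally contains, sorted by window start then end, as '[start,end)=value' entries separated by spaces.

[0,4)=1 [1,5)=2 [2,6)=1 [3,7)=2 [4,8)=2 [5,9)=1 [6,10)=1 [7,11)=1 [8,12)=1 [9,13)=1 [10,14)=2 [11,15)=3 [12,16)=2 [13,17)=3 [14,18)=2 [15,19)=2 [16,20)=2 [17,21)=2 [18,22)=1

i=0 t=1 v=8: → [1,5),[0,4); WM=1
i=1 t=4 v=3: → [4,8),[3,7),[2,6),[1,5); WM=4; [0,4) fires=1
i=2 t=4 v=3: → [4,8),[3,7),[2,6),[1,5); WM=4
i=3 t=6 v=9: → [6,10),[5,9),[4,8),[3,7); WM=6; [1,5) fires=2 [2,6) fires=1
i=4 t=10 v=6: → [10,14),[9,13),[8,12),[7,11); WM=10; [3,7) fires=2 [4,8) fires=2 [5,9) fires=1 [6,10) fires=1
i=5 t=4 v=4: DROP (t<10-4); WM=10
i=6 t=11 v=6: → [11,15),[10,14),[9,13),[8,12); WM=11; [7,11) fires=1
i=7 t=13 v=4: → [13,17),[12,16),[11,15),[10,14); WM=13; [8,12) fires=1 [9,13) fires=1
i=8 t=7 v=8: DROP (t<13-4); WM=13
i=9 t=14 v=8: → [14,18),[13,17),[12,16),[11,15); WM=14; [10,14) fires=2
i=10 t=7 v=8: DROP (t<14-4); WM=14
i=11 t=16 v=1: → [16,20),[15,19),[14,18),[13,17); WM=16; [11,15) fires=3 [12,16) fires=2
i=12 t=18 v=4: → [18,22),[17,21),[16,20),[15,19); WM=18; [13,17) fires=3 [14,18) fires=2
i=13 t=17 v=1: → [17,21),[16,20),[15,19),[14,18); WM=18
i=14 t=4 v=6: DROP (t<18-4); WM=18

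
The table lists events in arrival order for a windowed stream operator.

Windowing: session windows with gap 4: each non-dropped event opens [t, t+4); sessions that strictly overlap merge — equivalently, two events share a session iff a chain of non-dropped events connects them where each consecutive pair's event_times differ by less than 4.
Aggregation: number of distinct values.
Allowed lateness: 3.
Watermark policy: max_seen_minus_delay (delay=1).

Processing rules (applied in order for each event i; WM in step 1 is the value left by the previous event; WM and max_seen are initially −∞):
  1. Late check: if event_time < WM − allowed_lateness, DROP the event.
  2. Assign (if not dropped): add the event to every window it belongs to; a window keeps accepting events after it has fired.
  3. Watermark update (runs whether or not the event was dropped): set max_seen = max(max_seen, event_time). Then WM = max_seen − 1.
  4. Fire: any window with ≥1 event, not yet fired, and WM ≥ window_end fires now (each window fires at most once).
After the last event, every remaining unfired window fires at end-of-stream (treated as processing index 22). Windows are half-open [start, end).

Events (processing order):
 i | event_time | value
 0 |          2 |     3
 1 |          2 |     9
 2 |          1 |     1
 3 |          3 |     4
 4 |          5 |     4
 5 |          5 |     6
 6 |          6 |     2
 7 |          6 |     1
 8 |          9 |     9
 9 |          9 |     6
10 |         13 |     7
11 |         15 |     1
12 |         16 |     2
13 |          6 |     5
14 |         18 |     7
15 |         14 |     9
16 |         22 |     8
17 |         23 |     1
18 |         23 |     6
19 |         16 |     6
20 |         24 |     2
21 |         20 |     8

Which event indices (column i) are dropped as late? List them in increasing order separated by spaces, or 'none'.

13 19

i=0 t=2 v=3: → [2,6); WM=1
i=1 t=2 v=9: → [2,6); WM=1
i=2 t=1 v=1: → [1,6); WM=1
i=3 t=3 v=4: → [1,7); WM=2
i=4 t=5 v=4: → [1,9); WM=4
i=5 t=5 v=6: → [1,9); WM=4
i=6 t=6 v=2: → [1,10); WM=5
i=7 t=6 v=1: → [1,10); WM=5
i=8 t=9 v=9: → [1,13); WM=8
i=9 t=9 v=6: → [1,13); WM=8
i=10 t=13 v=7: → [13,17); WM=12
i=11 t=15 v=1: → [13,19); WM=14
i=12 t=16 v=2: → [13,20); WM=15
i=13 t=6 v=5: DROP (t<15-3); WM=15
i=14 t=18 v=7: → [13,22); WM=17
i=15 t=14 v=9: → [13,22); WM=17
i=16 t=22 v=8: → [22,26); WM=21
i=17 t=23 v=1: → [22,27); WM=22
i=18 t=23 v=6: → [22,27); WM=22
i=19 t=16 v=6: DROP (t<22-3); WM=22
i=20 t=24 v=2: → [22,28); WM=23
i=21 t=20 v=8: → [13,28); WM=23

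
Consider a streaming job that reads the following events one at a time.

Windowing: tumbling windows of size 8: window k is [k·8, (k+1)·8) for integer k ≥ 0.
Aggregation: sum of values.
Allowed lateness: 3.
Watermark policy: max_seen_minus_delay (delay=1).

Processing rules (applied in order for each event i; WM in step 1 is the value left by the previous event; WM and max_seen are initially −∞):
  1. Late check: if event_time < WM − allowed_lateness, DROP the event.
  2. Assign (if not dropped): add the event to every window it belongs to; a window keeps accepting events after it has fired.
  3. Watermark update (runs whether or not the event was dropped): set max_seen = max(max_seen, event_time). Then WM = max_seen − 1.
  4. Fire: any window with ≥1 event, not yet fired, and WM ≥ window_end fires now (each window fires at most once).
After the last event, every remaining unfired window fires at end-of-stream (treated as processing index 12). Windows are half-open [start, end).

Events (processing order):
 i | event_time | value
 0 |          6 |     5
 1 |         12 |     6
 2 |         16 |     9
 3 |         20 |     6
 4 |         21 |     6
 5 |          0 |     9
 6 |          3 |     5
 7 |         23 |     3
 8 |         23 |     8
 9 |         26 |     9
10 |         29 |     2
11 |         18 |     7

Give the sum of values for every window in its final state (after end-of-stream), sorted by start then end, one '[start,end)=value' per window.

[0,8)=5 [8,16)=6 [16,24)=32 [24,32)=11

i=0 t=6 v=5: → [0,8); WM=5
i=1 t=12 v=6: → [8,16); WM=11; [0,8) fires=5
i=2 t=16 v=9: → [16,24); WM=15
i=3 t=20 v=6: → [16,24); WM=19; [8,16) fires=6
i=4 t=21 v=6: → [16,24); WM=20
i=5 t=0 v=9: DROP (t<20-3); WM=20
i=6 t=3 v=5: DROP (t<20-3); WM=20
i=7 t=23 v=3: → [16,24); WM=22
i=8 t=23 v=8: → [16,24); WM=22
i=9 t=26 v=9: → [24,32); WM=25; [16,24) fires=32
i=10 t=29 v=2: → [24,32); WM=28
i=11 t=18 v=7: DROP (t<28-3); WM=28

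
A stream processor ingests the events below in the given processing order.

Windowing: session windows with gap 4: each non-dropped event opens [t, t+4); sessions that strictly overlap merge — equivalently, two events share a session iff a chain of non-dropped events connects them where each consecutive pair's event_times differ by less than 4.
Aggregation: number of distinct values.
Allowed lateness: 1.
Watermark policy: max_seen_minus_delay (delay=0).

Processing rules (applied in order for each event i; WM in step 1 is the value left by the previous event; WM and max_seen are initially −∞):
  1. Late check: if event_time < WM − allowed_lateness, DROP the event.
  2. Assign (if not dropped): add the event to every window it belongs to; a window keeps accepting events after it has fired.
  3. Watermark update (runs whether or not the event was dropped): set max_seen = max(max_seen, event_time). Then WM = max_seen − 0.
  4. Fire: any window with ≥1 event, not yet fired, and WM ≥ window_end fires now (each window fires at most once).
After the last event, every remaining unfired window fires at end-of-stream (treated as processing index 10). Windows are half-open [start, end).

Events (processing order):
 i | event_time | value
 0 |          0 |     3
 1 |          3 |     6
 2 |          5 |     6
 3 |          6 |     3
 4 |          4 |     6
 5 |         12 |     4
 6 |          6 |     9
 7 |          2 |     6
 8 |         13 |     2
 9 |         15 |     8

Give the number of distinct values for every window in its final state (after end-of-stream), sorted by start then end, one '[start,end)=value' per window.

[0,10)=2 [12,19)=3

i=0 t=0 v=3: → [0,4); WM=0
i=1 t=3 v=6: → [0,7); WM=3
i=2 t=5 v=6: → [0,9); WM=5
i=3 t=6 v=3: → [0,10); WM=6
i=4 t=4 v=6: DROP (t<6-1); WM=6
i=5 t=12 v=4: → [12,16); WM=12
i=6 t=6 v=9: DROP (t<12-1); WM=12
i=7 t=2 v=6: DROP (t<12-1); WM=12
i=8 t=13 v=2: → [12,17); WM=13
i=9 t=15 v=8: → [12,19); WM=15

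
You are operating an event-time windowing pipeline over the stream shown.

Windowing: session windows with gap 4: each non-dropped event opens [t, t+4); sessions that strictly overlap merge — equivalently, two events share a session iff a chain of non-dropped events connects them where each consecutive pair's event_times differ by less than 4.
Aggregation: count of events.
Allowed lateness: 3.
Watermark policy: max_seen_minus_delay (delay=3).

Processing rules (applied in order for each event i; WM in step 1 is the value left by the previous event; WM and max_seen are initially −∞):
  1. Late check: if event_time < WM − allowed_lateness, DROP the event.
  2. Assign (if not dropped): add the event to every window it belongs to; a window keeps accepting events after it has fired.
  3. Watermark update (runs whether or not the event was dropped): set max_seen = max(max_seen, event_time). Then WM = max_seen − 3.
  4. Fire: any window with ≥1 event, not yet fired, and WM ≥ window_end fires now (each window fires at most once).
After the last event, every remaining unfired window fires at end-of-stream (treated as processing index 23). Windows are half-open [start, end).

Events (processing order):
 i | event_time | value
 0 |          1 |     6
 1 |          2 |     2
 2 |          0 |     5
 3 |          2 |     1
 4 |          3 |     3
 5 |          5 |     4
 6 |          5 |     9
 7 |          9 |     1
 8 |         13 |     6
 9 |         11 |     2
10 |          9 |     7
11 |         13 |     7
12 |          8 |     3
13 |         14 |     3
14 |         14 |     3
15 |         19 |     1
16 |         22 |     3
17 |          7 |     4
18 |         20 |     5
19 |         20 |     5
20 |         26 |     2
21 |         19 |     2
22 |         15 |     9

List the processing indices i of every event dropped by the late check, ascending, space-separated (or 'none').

i=0 t=1 v=6: → [1,5); WM=-2
i=1 t=2 v=2: → [1,6); WM=-1
i=2 t=0 v=5: → [0,6); WM=-1
i=3 t=2 v=1: → [0,6); WM=-1
i=4 t=3 v=3: → [0,7); WM=0
i=5 t=5 v=4: → [0,9); WM=2
i=6 t=5 v=9: → [0,9); WM=2
i=7 t=9 v=1: → [9,13); WM=6
i=8 t=13 v=6: → [13,17); WM=10
i=9 t=11 v=2: → [9,17); WM=10
i=10 t=9 v=7: → [9,17); WM=10
i=11 t=13 v=7: → [9,17); WM=10
i=12 t=8 v=3: → [0,17); WM=10
i=13 t=14 v=3: → [0,18); WM=11
i=14 t=14 v=3: → [0,18); WM=11
i=15 t=19 v=1: → [19,23); WM=16
i=16 t=22 v=3: → [19,26); WM=19
i=17 t=7 v=4: DROP (t<19-3); WM=19
i=18 t=20 v=5: → [19,26); WM=19
i=19 t=20 v=5: → [19,26); WM=19
i=20 t=26 v=2: → [26,30); WM=23
i=21 t=19 v=2: DROP (t<23-3); WM=23
i=22 t=15 v=9: DROP (t<23-3); WM=23

17 21 22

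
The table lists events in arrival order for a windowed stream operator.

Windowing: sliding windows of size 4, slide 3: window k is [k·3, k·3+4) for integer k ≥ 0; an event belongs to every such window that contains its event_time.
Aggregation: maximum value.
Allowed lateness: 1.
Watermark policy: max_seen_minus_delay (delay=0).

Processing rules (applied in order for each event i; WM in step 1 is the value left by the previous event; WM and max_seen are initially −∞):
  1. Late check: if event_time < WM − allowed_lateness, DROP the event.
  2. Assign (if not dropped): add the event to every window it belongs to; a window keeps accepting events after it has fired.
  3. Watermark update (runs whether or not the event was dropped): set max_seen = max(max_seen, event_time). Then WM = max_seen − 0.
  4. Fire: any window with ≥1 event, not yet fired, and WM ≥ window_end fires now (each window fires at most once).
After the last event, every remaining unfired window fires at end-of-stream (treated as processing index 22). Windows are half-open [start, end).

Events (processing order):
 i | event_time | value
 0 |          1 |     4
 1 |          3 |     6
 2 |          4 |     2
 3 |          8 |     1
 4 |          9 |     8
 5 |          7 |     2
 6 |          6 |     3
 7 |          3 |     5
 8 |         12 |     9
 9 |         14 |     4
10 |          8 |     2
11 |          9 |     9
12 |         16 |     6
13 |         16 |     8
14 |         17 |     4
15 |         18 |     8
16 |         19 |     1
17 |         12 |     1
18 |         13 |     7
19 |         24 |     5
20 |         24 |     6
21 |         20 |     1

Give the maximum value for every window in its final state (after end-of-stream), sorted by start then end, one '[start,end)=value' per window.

[0,4)=6 [3,7)=6 [6,10)=8 [9,13)=9 [12,16)=9 [15,19)=8 [18,22)=8 [21,25)=6 [24,28)=6

i=0 t=1 v=4: → [0,4); WM=1
i=1 t=3 v=6: → [3,7),[0,4); WM=3
i=2 t=4 v=2: → [3,7); WM=4; [0,4) fires=6
i=3 t=8 v=1: → [6,10); WM=8; [3,7) fires=6
i=4 t=9 v=8: → [9,13),[6,10); WM=9
i=5 t=7 v=2: DROP (t<9-1); WM=9
i=6 t=6 v=3: DROP (t<9-1); WM=9
i=7 t=3 v=5: DROP (t<9-1); WM=9
i=8 t=12 v=9: → [12,16),[9,13); WM=12; [6,10) fires=8
i=9 t=14 v=4: → [12,16); WM=14; [9,13) fires=9
i=10 t=8 v=2: DROP (t<14-1); WM=14
i=11 t=9 v=9: DROP (t<14-1); WM=14
i=12 t=16 v=6: → [15,19); WM=16; [12,16) fires=9
i=13 t=16 v=8: → [15,19); WM=16
i=14 t=17 v=4: → [15,19); WM=17
i=15 t=18 v=8: → [18,22),[15,19); WM=18
i=16 t=19 v=1: → [18,22); WM=19; [15,19) fires=8
i=17 t=12 v=1: DROP (t<19-1); WM=19
i=18 t=13 v=7: DROP (t<19-1); WM=19
i=19 t=24 v=5: → [24,28),[21,25); WM=24; [18,22) fires=8
i=20 t=24 v=6: → [24,28),[21,25); WM=24
i=21 t=20 v=1: DROP (t<24-1); WM=24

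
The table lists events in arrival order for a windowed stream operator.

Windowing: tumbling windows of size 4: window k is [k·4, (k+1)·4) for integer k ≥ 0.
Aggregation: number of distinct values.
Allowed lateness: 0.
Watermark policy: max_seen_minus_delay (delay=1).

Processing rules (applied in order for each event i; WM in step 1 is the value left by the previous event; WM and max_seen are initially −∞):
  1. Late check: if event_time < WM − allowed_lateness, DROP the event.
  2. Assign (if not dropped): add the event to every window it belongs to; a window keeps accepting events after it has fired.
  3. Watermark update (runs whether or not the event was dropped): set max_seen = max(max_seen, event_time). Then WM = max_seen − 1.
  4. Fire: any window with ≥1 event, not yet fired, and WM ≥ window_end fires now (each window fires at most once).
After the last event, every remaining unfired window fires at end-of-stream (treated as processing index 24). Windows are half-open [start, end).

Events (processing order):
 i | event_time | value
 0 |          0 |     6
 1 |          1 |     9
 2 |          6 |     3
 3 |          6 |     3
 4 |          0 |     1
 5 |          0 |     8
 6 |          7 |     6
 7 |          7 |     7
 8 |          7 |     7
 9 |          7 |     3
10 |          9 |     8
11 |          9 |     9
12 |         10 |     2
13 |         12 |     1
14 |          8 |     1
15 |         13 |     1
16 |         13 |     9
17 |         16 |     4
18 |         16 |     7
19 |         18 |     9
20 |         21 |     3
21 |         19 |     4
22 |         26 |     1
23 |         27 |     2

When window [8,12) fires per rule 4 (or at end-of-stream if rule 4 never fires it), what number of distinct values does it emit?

3

i=0 t=0 v=6: → [0,4); WM=-1
i=1 t=1 v=9: → [0,4); WM=0
i=2 t=6 v=3: → [4,8); WM=5; [0,4) fires=2
i=3 t=6 v=3: → [4,8); WM=5
i=4 t=0 v=1: DROP (t<5-0); WM=5
i=5 t=0 v=8: DROP (t<5-0); WM=5
i=6 t=7 v=6: → [4,8); WM=6
i=7 t=7 v=7: → [4,8); WM=6
i=8 t=7 v=7: → [4,8); WM=6
i=9 t=7 v=3: → [4,8); WM=6
i=10 t=9 v=8: → [8,12); WM=8; [4,8) fires=3
i=11 t=9 v=9: → [8,12); WM=8
i=12 t=10 v=2: → [8,12); WM=9
i=13 t=12 v=1: → [12,16); WM=11
i=14 t=8 v=1: DROP (t<11-0); WM=11
i=15 t=13 v=1: → [12,16); WM=12; [8,12) fires=3
i=16 t=13 v=9: → [12,16); WM=12
i=17 t=16 v=4: → [16,20); WM=15
i=18 t=16 v=7: → [16,20); WM=15
i=19 t=18 v=9: → [16,20); WM=17; [12,16) fires=2
i=20 t=21 v=3: → [20,24); WM=20; [16,20) fires=3
i=21 t=19 v=4: DROP (t<20-0); WM=20
i=22 t=26 v=1: → [24,28); WM=25; [20,24) fires=1
i=23 t=27 v=2: → [24,28); WM=26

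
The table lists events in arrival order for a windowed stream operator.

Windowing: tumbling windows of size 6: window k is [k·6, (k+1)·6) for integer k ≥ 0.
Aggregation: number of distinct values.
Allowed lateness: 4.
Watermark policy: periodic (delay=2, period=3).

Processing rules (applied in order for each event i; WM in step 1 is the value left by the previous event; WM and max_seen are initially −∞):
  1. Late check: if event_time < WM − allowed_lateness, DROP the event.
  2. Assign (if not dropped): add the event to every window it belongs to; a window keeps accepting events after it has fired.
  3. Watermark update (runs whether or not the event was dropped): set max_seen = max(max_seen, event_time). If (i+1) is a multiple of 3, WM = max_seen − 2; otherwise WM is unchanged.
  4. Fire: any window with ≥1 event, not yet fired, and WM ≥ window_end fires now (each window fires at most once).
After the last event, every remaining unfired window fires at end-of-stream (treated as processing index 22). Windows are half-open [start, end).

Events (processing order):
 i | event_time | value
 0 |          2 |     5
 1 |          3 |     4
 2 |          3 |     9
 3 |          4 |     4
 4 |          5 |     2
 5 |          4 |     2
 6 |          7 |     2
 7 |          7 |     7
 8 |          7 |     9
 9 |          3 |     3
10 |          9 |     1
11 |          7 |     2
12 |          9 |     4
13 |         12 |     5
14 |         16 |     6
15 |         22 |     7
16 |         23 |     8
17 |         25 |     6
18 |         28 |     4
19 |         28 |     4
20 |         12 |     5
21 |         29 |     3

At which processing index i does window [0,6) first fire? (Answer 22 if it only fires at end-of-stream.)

i=0 t=2 v=5: → [0,6); WM=−∞
i=1 t=3 v=4: → [0,6); WM=−∞
i=2 t=3 v=9: → [0,6); WM=1
i=3 t=4 v=4: → [0,6); WM=1
i=4 t=5 v=2: → [0,6); WM=1
i=5 t=4 v=2: → [0,6); WM=3
i=6 t=7 v=2: → [6,12); WM=3
i=7 t=7 v=7: → [6,12); WM=3
i=8 t=7 v=9: → [6,12); WM=5
i=9 t=3 v=3: → [0,6); WM=5
i=10 t=9 v=1: → [6,12); WM=5
i=11 t=7 v=2: → [6,12); WM=7; [0,6) fires=5
i=12 t=9 v=4: → [6,12); WM=7
i=13 t=12 v=5: → [12,18); WM=7
i=14 t=16 v=6: → [12,18); WM=14; [6,12) fires=5
i=15 t=22 v=7: → [18,24); WM=14
i=16 t=23 v=8: → [18,24); WM=14
i=17 t=25 v=6: → [24,30); WM=23; [12,18) fires=2
i=18 t=28 v=4: → [24,30); WM=23
i=19 t=28 v=4: → [24,30); WM=23
i=20 t=12 v=5: DROP (t<23-4); WM=26; [18,24) fires=2
i=21 t=29 v=3: → [24,30); WM=26

11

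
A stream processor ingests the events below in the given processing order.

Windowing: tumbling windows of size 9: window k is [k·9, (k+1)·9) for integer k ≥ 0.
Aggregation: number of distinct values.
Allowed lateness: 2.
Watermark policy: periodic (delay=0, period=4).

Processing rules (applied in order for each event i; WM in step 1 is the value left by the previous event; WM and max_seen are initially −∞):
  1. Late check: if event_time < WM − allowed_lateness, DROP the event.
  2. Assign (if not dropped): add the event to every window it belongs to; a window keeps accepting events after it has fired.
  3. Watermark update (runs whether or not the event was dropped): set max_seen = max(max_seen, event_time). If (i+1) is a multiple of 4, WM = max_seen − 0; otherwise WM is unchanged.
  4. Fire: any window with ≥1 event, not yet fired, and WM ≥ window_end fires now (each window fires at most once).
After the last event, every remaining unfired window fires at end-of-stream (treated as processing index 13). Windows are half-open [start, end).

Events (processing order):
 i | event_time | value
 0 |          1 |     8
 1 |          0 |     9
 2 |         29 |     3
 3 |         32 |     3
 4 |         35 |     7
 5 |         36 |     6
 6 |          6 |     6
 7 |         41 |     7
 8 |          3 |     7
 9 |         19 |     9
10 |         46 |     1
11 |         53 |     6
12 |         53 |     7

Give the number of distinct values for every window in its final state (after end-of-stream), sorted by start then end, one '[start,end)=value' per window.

i=0 t=1 v=8: → [0,9); WM=−∞
i=1 t=0 v=9: → [0,9); WM=−∞
i=2 t=29 v=3: → [27,36); WM=−∞
i=3 t=32 v=3: → [27,36); WM=32; [0,9) fires=2
i=4 t=35 v=7: → [27,36); WM=32
i=5 t=36 v=6: → [36,45); WM=32
i=6 t=6 v=6: DROP (t<32-2); WM=32
i=7 t=41 v=7: → [36,45); WM=41; [27,36) fires=2
i=8 t=3 v=7: DROP (t<41-2); WM=41
i=9 t=19 v=9: DROP (t<41-2); WM=41
i=10 t=46 v=1: → [45,54); WM=41
i=11 t=53 v=6: → [45,54); WM=53; [36,45) fires=2
i=12 t=53 v=7: → [45,54); WM=53

[0,9)=2 [27,36)=2 [36,45)=2 [45,54)=3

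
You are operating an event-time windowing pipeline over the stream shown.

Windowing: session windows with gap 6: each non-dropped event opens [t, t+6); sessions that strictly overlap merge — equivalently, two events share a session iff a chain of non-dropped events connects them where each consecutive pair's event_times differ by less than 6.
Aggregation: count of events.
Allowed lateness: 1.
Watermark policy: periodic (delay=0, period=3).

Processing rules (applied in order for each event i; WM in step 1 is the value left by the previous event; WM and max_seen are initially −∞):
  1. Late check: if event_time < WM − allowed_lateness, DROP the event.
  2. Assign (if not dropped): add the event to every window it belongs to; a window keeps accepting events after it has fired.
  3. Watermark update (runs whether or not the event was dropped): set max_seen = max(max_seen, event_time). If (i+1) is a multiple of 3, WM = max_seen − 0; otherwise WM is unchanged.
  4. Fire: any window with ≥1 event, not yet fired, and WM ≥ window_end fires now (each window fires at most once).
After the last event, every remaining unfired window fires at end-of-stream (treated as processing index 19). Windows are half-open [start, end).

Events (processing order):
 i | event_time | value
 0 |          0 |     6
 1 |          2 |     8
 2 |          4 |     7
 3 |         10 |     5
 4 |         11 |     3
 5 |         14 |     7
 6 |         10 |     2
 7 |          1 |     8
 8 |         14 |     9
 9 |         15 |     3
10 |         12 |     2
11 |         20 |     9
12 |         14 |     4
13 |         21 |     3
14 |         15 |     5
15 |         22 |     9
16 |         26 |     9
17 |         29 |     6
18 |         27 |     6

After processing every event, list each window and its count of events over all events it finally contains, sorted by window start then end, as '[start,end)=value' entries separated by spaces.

i=0 t=0 v=6: → [0,6); WM=−∞
i=1 t=2 v=8: → [0,8); WM=−∞
i=2 t=4 v=7: → [0,10); WM=4
i=3 t=10 v=5: → [10,16); WM=4
i=4 t=11 v=3: → [10,17); WM=4
i=5 t=14 v=7: → [10,20); WM=14
i=6 t=10 v=2: DROP (t<14-1); WM=14
i=7 t=1 v=8: DROP (t<14-1); WM=14
i=8 t=14 v=9: → [10,20); WM=14
i=9 t=15 v=3: → [10,21); WM=14
i=10 t=12 v=2: DROP (t<14-1); WM=14
i=11 t=20 v=9: → [10,26); WM=20
i=12 t=14 v=4: DROP (t<20-1); WM=20
i=13 t=21 v=3: → [10,27); WM=20
i=14 t=15 v=5: DROP (t<20-1); WM=21
i=15 t=22 v=9: → [10,28); WM=21
i=16 t=26 v=9: → [10,32); WM=21
i=17 t=29 v=6: → [10,35); WM=29
i=18 t=27 v=6: DROP (t<29-1); WM=29

[0,10)=3 [10,35)=10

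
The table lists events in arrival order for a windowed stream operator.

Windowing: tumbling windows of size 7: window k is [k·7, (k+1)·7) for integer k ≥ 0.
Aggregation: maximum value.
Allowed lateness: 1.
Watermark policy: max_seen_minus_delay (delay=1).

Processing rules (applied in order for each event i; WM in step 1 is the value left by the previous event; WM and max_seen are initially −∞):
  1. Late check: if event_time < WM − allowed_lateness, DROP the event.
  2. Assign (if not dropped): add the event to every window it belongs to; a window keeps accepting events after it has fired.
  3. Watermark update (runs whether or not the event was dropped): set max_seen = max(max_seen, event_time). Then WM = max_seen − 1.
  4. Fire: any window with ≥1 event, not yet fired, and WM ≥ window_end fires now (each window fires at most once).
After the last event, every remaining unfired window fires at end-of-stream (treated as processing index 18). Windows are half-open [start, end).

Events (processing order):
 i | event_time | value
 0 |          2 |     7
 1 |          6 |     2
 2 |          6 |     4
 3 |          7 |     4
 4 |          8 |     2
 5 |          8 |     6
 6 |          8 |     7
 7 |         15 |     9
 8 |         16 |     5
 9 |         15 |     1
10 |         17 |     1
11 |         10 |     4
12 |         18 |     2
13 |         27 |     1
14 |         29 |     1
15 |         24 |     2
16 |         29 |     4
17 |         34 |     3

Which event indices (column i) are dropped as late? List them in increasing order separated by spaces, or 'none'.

i=0 t=2 v=7: → [0,7); WM=1
i=1 t=6 v=2: → [0,7); WM=5
i=2 t=6 v=4: → [0,7); WM=5
i=3 t=7 v=4: → [7,14); WM=6
i=4 t=8 v=2: → [7,14); WM=7; [0,7) fires=7
i=5 t=8 v=6: → [7,14); WM=7
i=6 t=8 v=7: → [7,14); WM=7
i=7 t=15 v=9: → [14,21); WM=14; [7,14) fires=7
i=8 t=16 v=5: → [14,21); WM=15
i=9 t=15 v=1: → [14,21); WM=15
i=10 t=17 v=1: → [14,21); WM=16
i=11 t=10 v=4: DROP (t<16-1); WM=16
i=12 t=18 v=2: → [14,21); WM=17
i=13 t=27 v=1: → [21,28); WM=26; [14,21) fires=9
i=14 t=29 v=1: → [28,35); WM=28; [21,28) fires=1
i=15 t=24 v=2: DROP (t<28-1); WM=28
i=16 t=29 v=4: → [28,35); WM=28
i=17 t=34 v=3: → [28,35); WM=33

11 15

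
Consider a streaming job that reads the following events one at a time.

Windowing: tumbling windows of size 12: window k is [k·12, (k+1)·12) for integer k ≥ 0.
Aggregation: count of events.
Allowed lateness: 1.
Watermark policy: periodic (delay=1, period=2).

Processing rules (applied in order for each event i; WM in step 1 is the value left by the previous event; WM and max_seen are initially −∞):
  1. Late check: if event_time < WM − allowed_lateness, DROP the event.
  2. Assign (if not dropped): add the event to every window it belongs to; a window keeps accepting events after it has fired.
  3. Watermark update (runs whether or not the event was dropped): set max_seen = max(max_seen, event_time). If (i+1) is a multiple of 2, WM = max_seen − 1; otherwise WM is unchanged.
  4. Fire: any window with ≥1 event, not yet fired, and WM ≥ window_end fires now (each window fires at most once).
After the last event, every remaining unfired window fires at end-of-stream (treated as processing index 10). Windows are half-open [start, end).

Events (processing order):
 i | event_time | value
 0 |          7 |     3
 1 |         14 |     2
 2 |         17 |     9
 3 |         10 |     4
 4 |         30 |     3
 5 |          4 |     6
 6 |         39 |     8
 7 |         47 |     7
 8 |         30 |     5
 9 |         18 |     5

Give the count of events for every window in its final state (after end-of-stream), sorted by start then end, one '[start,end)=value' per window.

i=0 t=7 v=3: → [0,12); WM=−∞
i=1 t=14 v=2: → [12,24); WM=13; [0,12) fires=1
i=2 t=17 v=9: → [12,24); WM=13
i=3 t=10 v=4: DROP (t<13-1); WM=16
i=4 t=30 v=3: → [24,36); WM=16
i=5 t=4 v=6: DROP (t<16-1); WM=29; [12,24) fires=2
i=6 t=39 v=8: → [36,48); WM=29
i=7 t=47 v=7: → [36,48); WM=46; [24,36) fires=1
i=8 t=30 v=5: DROP (t<46-1); WM=46
i=9 t=18 v=5: DROP (t<46-1); WM=46

[0,12)=1 [12,24)=2 [24,36)=1 [36,48)=2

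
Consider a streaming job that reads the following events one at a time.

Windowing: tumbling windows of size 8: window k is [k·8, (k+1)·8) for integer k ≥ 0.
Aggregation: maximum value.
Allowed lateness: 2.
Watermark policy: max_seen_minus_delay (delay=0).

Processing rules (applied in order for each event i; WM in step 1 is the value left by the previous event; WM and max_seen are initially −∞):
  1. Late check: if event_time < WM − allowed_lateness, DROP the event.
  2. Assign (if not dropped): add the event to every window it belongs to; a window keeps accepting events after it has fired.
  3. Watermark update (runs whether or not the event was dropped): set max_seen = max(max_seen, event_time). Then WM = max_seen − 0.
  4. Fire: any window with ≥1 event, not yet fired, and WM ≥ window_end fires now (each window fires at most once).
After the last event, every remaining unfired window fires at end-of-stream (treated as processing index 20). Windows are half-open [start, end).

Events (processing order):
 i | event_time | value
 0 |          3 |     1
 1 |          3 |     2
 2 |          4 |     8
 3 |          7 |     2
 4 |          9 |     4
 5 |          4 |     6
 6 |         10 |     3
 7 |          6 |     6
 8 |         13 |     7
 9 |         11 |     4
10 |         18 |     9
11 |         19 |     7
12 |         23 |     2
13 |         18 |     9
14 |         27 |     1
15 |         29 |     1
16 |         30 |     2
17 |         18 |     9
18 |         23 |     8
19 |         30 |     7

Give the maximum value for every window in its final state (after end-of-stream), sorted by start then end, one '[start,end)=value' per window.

[0,8)=8 [8,16)=7 [16,24)=9 [24,32)=7

i=0 t=3 v=1: → [0,8); WM=3
i=1 t=3 v=2: → [0,8); WM=3
i=2 t=4 v=8: → [0,8); WM=4
i=3 t=7 v=2: → [0,8); WM=7
i=4 t=9 v=4: → [8,16); WM=9; [0,8) fires=8
i=5 t=4 v=6: DROP (t<9-2); WM=9
i=6 t=10 v=3: → [8,16); WM=10
i=7 t=6 v=6: DROP (t<10-2); WM=10
i=8 t=13 v=7: → [8,16); WM=13
i=9 t=11 v=4: → [8,16); WM=13
i=10 t=18 v=9: → [16,24); WM=18; [8,16) fires=7
i=11 t=19 v=7: → [16,24); WM=19
i=12 t=23 v=2: → [16,24); WM=23
i=13 t=18 v=9: DROP (t<23-2); WM=23
i=14 t=27 v=1: → [24,32); WM=27; [16,24) fires=9
i=15 t=29 v=1: → [24,32); WM=29
i=16 t=30 v=2: → [24,32); WM=30
i=17 t=18 v=9: DROP (t<30-2); WM=30
i=18 t=23 v=8: DROP (t<30-2); WM=30
i=19 t=30 v=7: → [24,32); WM=30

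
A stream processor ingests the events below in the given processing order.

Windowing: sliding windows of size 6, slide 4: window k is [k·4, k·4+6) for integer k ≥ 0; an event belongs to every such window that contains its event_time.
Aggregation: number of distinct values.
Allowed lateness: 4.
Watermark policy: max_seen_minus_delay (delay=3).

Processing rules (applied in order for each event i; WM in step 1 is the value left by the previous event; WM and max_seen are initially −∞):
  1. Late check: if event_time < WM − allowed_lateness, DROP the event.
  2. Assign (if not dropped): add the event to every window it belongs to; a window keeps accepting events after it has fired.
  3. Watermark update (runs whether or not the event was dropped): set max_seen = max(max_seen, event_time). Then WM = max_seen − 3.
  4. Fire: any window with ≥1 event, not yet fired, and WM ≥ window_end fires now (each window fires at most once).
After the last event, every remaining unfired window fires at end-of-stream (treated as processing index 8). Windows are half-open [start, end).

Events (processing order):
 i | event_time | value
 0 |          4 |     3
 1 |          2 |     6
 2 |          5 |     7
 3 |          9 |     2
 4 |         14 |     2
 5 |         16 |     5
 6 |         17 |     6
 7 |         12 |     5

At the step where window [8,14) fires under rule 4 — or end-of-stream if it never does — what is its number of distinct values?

i=0 t=4 v=3: → [4,10),[0,6); WM=1
i=1 t=2 v=6: → [0,6); WM=1
i=2 t=5 v=7: → [4,10),[0,6); WM=2
i=3 t=9 v=2: → [8,14),[4,10); WM=6; [0,6) fires=3
i=4 t=14 v=2: → [12,18); WM=11; [4,10) fires=3
i=5 t=16 v=5: → [16,22),[12,18); WM=13
i=6 t=17 v=6: → [16,22),[12,18); WM=14; [8,14) fires=1
i=7 t=12 v=5: → [12,18),[8,14); WM=14

1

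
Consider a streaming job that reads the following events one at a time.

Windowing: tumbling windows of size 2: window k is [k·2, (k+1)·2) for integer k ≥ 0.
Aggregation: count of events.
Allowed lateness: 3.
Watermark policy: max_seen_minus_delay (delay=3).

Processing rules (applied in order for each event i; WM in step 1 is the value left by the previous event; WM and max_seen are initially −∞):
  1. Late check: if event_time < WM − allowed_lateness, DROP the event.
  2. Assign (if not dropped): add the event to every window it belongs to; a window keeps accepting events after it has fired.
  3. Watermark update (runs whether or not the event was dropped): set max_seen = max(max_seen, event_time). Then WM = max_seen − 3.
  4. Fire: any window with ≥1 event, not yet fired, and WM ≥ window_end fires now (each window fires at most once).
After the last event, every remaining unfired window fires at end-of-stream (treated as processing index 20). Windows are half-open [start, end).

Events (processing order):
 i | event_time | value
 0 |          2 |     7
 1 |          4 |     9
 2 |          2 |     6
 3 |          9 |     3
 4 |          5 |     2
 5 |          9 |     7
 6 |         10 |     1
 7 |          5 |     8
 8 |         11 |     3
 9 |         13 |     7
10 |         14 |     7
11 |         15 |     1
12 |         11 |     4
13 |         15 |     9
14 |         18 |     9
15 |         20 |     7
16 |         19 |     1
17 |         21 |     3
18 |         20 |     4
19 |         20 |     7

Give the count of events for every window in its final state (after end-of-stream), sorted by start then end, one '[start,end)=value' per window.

[2,4)=2 [4,6)=3 [8,10)=2 [10,12)=3 [12,14)=1 [14,16)=3 [18,20)=2 [20,22)=4

i=0 t=2 v=7: → [2,4); WM=-1
i=1 t=4 v=9: → [4,6); WM=1
i=2 t=2 v=6: → [2,4); WM=1
i=3 t=9 v=3: → [8,10); WM=6; [2,4) fires=2 [4,6) fires=1
i=4 t=5 v=2: → [4,6); WM=6
i=5 t=9 v=7: → [8,10); WM=6
i=6 t=10 v=1: → [10,12); WM=7
i=7 t=5 v=8: → [4,6); WM=7
i=8 t=11 v=3: → [10,12); WM=8
i=9 t=13 v=7: → [12,14); WM=10; [8,10) fires=2
i=10 t=14 v=7: → [14,16); WM=11
i=11 t=15 v=1: → [14,16); WM=12; [10,12) fires=2
i=12 t=11 v=4: → [10,12); WM=12
i=13 t=15 v=9: → [14,16); WM=12
i=14 t=18 v=9: → [18,20); WM=15; [12,14) fires=1
i=15 t=20 v=7: → [20,22); WM=17; [14,16) fires=3
i=16 t=19 v=1: → [18,20); WM=17
i=17 t=21 v=3: → [20,22); WM=18
i=18 t=20 v=4: → [20,22); WM=18
i=19 t=20 v=7: → [20,22); WM=18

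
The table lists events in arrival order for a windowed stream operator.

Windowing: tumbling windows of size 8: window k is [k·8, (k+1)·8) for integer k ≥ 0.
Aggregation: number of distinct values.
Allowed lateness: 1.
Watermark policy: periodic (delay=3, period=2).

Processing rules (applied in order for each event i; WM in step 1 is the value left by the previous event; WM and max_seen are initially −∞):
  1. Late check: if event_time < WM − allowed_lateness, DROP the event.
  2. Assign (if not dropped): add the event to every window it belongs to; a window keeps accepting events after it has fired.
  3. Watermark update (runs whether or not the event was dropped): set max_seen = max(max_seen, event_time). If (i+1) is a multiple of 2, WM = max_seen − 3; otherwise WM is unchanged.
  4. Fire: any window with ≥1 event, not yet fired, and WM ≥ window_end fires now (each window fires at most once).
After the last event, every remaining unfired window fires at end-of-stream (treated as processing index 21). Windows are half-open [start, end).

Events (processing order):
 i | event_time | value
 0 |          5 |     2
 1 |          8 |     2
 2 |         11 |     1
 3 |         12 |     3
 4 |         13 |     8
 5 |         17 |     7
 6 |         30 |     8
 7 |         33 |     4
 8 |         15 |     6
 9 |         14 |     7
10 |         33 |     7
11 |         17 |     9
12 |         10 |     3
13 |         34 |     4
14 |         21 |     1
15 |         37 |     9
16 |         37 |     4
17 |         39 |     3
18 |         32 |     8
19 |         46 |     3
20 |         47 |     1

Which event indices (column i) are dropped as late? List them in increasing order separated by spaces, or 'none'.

8 9 11 12 14 18

i=0 t=5 v=2: → [0,8); WM=−∞
i=1 t=8 v=2: → [8,16); WM=5
i=2 t=11 v=1: → [8,16); WM=5
i=3 t=12 v=3: → [8,16); WM=9; [0,8) fires=1
i=4 t=13 v=8: → [8,16); WM=9
i=5 t=17 v=7: → [16,24); WM=14
i=6 t=30 v=8: → [24,32); WM=14
i=7 t=33 v=4: → [32,40); WM=30; [8,16) fires=4 [16,24) fires=1
i=8 t=15 v=6: DROP (t<30-1); WM=30
i=9 t=14 v=7: DROP (t<30-1); WM=30
i=10 t=33 v=7: → [32,40); WM=30
i=11 t=17 v=9: DROP (t<30-1); WM=30
i=12 t=10 v=3: DROP (t<30-1); WM=30
i=13 t=34 v=4: → [32,40); WM=31
i=14 t=21 v=1: DROP (t<31-1); WM=31
i=15 t=37 v=9: → [32,40); WM=34; [24,32) fires=1
i=16 t=37 v=4: → [32,40); WM=34
i=17 t=39 v=3: → [32,40); WM=36
i=18 t=32 v=8: DROP (t<36-1); WM=36
i=19 t=46 v=3: → [40,48); WM=43; [32,40) fires=4
i=20 t=47 v=1: → [40,48); WM=43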